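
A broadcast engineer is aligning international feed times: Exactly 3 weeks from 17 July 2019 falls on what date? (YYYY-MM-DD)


Start: 2019-07-17
Weeks to add: 3
Convert to days: 3 x 7 = 21 days
Add 21 days to 2019-07-17
Result: 2019-08-07

2019-08-07


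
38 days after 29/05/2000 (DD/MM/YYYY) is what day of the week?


Start: 2000-05-29 (Monday)
Step 1 - find target date: add 38 days
  2000-05-29 + 38 days = 2000-07-06
Step 2 - day of week:
  38 mod 7 = 3
  Monday + 3 days -> Thursday
Result: Thursday (2000-07-06)

Thursday


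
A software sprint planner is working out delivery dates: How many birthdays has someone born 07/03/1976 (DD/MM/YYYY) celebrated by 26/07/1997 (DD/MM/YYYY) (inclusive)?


Birth: 1976-03-07
Reference: 1997-07-26
Year difference: 1997 - 1976 = 21
Has birthday (03-07) occurred by 07-26? Yes
Age in full years: 21

21


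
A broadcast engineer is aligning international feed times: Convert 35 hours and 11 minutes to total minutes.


Hours: 35
Extra minutes: 11
Minutes per hour: 60
Hours to minutes: 35 x 60 = 2100
Total: 2100 + 11 = 2111

2111


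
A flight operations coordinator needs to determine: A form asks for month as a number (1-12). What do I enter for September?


Calendar month order:
8. August
9. September <--
10. October
September is month number 9

9


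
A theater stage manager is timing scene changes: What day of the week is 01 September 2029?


Date: 2029-09-01
January 1, 2029 is a Monday
Day of year: 244
Offset from Jan 1: 243 days
243 mod 7 = 5
Result: Saturday

Saturday


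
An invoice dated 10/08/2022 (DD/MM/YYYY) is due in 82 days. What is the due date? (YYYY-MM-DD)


Start: 2022-08-10
Adding 82 days
Days remaining in August: 21
After August: 61 days still to add
September 2022: 30 days, 31 remaining
October 2022 has 31 days, need 31
Result: 2022-10-31

2022-10-31


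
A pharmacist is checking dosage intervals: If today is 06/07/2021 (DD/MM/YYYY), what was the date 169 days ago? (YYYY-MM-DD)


Start: 2021-07-06
Subtracting 169 days
Days already passed in July: 6
After going back through July: 163 more days to subtract
June 2021: 30 days, 133 remaining
May 2021: 31 days, 102 remaining
April 2021: 30 days, 72 remaining
March 2021: 31 days, 41 remaining
Result: 2021-01-18

2021-01-18


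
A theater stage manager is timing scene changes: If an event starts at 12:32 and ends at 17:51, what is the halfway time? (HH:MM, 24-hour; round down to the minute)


Start time: 12:32 = 752 minutes from midnight
End time: 17:51 = 1071 minutes from midnight
Sum: 752 + 1071 = 1823
Midpoint: 1823 / 2 = 911 minutes
Convert: 911 / 60 = 15 hours, 11 minutes
Result: 15:11

15:11


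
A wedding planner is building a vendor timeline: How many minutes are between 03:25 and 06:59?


Start time: 03:25 = 205 minutes from midnight
End time: 06:59 = 419 minutes from midnight
Difference: 419 - 205 = 214 minutes
That is 3 hours and 34 minutes

214


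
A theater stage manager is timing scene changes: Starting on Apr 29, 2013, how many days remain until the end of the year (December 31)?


Start: April 29, 2013
End: December 31, 2013
Days left in April: 1
May: 31
June: 30
July: 31
August: 31
... plus remaining months
Sum of remaining months: 245
Total: 1 + 245 = 246

246


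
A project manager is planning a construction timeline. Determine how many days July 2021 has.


Month: July
Year: 2021
July is a 31-day month
Total: 31 days

31


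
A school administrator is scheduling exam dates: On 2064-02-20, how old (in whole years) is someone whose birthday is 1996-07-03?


Birth: 1996-07-03
Reference: 2064-02-20
Year difference: 2064 - 1996 = 68
Has birthday (07-03) occurred by 02-20? No
Birthday not yet reached this year -> subtract 1
Age in full years: 67

67


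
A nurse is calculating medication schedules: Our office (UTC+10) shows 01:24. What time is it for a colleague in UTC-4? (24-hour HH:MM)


Local time: 01:24 at UTC+10 (offset 10h)
Target zone: UTC-4 (offset -4h)
Difference: -4 - (10) = -14 hours
Calculation: 1 + (-14) = -13
Wraparound: (-13) mod 24 = 11
Result: 11:24

11:24


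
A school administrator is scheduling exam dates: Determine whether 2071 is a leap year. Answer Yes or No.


Year: 2071
Divisible by 4? 2071 / 4 = 517.75 -> No
Not divisible by 4, so NOT a leap year

No


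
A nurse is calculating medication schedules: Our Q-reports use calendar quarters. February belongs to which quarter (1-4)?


Month: February (month 2)
Q1: January-March (months 1-3)
Q2: April-June (months 4-6)
Q3: July-September (months 7-9)
Q4: October-December (months 10-12)
Month 2 falls in Q1

1


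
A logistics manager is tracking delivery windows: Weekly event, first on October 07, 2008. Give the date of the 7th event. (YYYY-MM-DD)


First occurrence: 2008-10-07 (occurrence 1)
Each occurrence is 7 days after the previous.
Occurrence 7 is 6 weeks after the first.
6 weeks = 42 days
2008-10-07 + 42 days = 2008-11-18

2008-11-18


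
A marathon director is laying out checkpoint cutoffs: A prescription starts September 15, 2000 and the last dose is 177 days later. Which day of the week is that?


Start: 2000-09-15 (Friday)
Step 1 - find target date: add 177 days
  2000-09-15 + 177 days = 2001-03-11
Step 2 - day of week:
  177 mod 7 = 2
  Friday + 2 days -> Sunday
Result: Sunday (2001-03-11)

Sunday


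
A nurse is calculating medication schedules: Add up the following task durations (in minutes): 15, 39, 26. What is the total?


Durations: 15, 39, 26
Running sum: 15
+ 39 = 54
+ 26 = 80
Total duration: 80 minutes
That is 1 hours and 20 minutes

80


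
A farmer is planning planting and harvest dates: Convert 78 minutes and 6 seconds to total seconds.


Minutes: 78
Extra seconds: 6
Seconds per minute: 60
Minutes to seconds: 78 x 60 = 4680
Total: 4680 + 6 = 4686

4686


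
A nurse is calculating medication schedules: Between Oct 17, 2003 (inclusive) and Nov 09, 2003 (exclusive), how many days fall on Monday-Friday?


Start: 2003-10-17 (Friday)
End (exclusive): 2003-11-09 (Sunday)
Total calendar days: 23
Full weeks: 23 // 7 = 3 -> 15 weekdays
Remaining 2 days starting on Friday:
  Fri(w), Sat(-) -> 1 weekdays
Total business days: 15 + 1 = 16

16


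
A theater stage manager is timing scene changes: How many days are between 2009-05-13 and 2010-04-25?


Start date: 2009-05-13
End date: 2010-04-25
May 2009: +19 days
Jun 2009: +30 days
Jul 2009: +31 days
... (9 more months)
Total: 347 days

347


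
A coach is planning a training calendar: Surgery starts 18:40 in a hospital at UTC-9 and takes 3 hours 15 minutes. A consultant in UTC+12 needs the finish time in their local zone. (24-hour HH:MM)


Start: 18:40 in UTC-9
Step 1 - add duration:
  minutes: 40 + 15 = 55
  hours: 18 + 3 + 0 = 21
  end in UTC-9: 21:55
Step 2 - convert UTC-9 -> UTC+12:
  offset difference: 12 - (-9) = 21 hours
  21 + (21) = 42 -> mod 24 = 18
Result: 18:55 in UTC+12

18:55


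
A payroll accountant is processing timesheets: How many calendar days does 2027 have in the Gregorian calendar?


Year: 2027
Check leap year rules:
Divisible by 4? No
2027 is not a leap year
Days: 365

365


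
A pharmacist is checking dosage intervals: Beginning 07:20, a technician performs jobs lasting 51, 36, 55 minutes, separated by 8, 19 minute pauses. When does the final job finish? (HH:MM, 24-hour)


Start: 07:20 = 440 min from midnight
  after task 1 (51 min): 08:11
  after break (8 min): 08:19
  after task 2 (36 min): 08:55
  after break (19 min): 09:14
  after task 3 (55 min): 10:09
Total elapsed: 169 minutes
End time: 10:09

10:09


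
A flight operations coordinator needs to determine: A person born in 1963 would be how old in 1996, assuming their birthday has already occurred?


Birth year: 1963
Current year: 1996
Age = current year - birth year
Age = 1996 - 1963 = 33

33


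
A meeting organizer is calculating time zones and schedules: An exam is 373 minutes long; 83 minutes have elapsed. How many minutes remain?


Total budget: 373 minutes
Time used: 83 minutes
Remaining: 373 - 83 = 290 minutes
Percent used: 22.3%
Percent remaining: 77.7%

290


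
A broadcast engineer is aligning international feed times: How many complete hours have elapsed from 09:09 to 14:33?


Start: 09:09
End: 14:33
Hour difference: 14 - 9 = 5 hours
Minute difference: 33 - 9 = 24 minutes
Total minutes: 324
Complete hours: 324 / 60 = 5 (remainder 24)

5


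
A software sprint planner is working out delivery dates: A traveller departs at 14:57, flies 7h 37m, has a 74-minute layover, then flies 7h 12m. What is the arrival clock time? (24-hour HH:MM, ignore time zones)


Depart: 14:57
Leg 1: +457 min -> 22:34
Layover: +74 min -> 23:48
Leg 2: +432 min -> 07:00
Total travel: 963 minutes = 16h 3m
Arrival: 07:00

07:00


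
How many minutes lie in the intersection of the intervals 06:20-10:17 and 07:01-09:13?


Interval A: [380, 617] minutes from midnight
Interval B: [421, 553] minutes from midnight
Overlap start = max(380, 421) = 421
Overlap end = min(617, 553) = 553
Overlap = 553 - 421 = 132 minutes

132


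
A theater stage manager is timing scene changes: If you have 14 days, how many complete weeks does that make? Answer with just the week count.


Total days: 14
Days per week: 7
Division: 14 / 7 = 2 remainder 0
Complete weeks: 2
Remaining days: 0

2


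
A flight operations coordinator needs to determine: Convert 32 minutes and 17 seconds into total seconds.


Minutes: 32
Seconds: 17
Convert minutes to seconds: 32 x 60 = 1920
Add remaining seconds: 1920 + 17 = 1937

1937


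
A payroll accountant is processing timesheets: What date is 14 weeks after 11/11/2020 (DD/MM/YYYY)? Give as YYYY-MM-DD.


Start: 2020-11-11
Weeks to add: 14
Convert to days: 14 x 7 = 98 days
Add 98 days to 2020-11-11
Result: 2021-02-17

2021-02-17


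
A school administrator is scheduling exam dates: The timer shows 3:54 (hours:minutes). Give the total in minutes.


Hours: 3
Minutes: 54
Convert hours to minutes: 3 x 60 = 180
Add remaining minutes: 180 + 54 = 234

234


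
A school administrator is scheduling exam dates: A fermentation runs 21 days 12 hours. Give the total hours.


Days: 21
Extra hours: 12
Hours per day: 24
Days to hours: 21 x 24 = 504
Total: 504 + 12 = 516

516


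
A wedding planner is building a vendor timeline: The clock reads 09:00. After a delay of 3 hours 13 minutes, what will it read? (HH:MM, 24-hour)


Start time: 09:00
Adding: 3 hours 13 minutes
Minutes: 0 + 13 = 13
Hours: 9 + 3 + 0 = 12
Result: 12:13

12:13


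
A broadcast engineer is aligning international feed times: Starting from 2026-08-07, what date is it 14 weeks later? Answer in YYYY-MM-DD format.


Start: 2026-08-07
Weeks to add: 14
Convert to days: 14 x 7 = 98 days
Add 98 days to 2026-08-07
Result: 2026-11-13

2026-11-13


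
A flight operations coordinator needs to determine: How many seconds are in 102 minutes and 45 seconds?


Minutes: 102
Seconds: 45
Convert minutes to seconds: 102 x 60 = 6120
Add remaining seconds: 6120 + 45 = 6165

6165


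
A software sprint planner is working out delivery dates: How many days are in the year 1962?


Year: 1962
Check leap year rules:
Divisible by 4? No
1962 is not a leap year
Days: 365

365


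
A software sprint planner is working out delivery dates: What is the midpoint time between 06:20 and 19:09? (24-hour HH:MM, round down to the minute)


Start time: 06:20 = 380 minutes from midnight
End time: 19:09 = 1149 minutes from midnight
Sum: 380 + 1149 = 1529
Midpoint: 1529 / 2 = 764 minutes
Convert: 764 / 60 = 12 hours, 44 minutes
Result: 12:44

12:44


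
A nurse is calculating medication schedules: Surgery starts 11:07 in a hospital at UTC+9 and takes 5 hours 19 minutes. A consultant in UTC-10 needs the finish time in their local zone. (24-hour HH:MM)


Start: 11:07 in UTC+9
Step 1 - add duration:
  minutes: 7 + 19 = 26
  hours: 11 + 5 + 0 = 16
  end in UTC+9: 16:26
Step 2 - convert UTC+9 -> UTC-10:
  offset difference: -10 - (9) = -19 hours
  16 + (-19) = -3 -> mod 24 = 21
Result: 21:26 in UTC-10

21:26


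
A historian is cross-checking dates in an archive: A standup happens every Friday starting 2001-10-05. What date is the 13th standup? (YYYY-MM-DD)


First occurrence: 2001-10-05 (occurrence 1)
Each occurrence is 7 days after the previous.
Occurrence 13 is 12 weeks after the first.
12 weeks = 84 days
2001-10-05 + 84 days = 2001-12-28

2001-12-28


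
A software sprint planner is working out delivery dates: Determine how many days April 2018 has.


Month: April
Year: 2018
April is a 30-day month
Total: 30 days

30


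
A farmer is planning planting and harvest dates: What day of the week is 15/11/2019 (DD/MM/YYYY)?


Date: 2019-11-15
January 1, 2019 is a Tuesday
Day of year: 319
Offset from Jan 1: 318 days
318 mod 7 = 3
Result: Friday

Friday


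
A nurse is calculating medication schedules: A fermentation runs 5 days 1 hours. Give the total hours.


Days: 5
Extra hours: 1
Hours per day: 24
Days to hours: 5 x 24 = 120
Total: 120 + 1 = 121

121


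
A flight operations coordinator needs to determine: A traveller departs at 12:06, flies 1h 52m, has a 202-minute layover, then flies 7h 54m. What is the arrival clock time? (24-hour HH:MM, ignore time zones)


Depart: 12:06
Leg 1: +112 min -> 13:58
Layover: +202 min -> 17:20
Leg 2: +474 min -> 01:14
Total travel: 788 minutes = 13h 8m
Arrival: 01:14

01:14


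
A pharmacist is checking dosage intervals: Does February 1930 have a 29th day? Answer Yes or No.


Year: 1930
Divisible by 4? 1930 / 4 = 482.5 -> No
Not divisible by 4, so NOT a leap year

No


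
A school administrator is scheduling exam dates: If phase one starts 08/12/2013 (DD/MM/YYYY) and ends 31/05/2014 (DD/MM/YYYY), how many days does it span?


Start date: 2013-12-08
End date: 2014-05-31
Dec 2013: +24 days
Jan 2014: +31 days
Feb 2014: +28 days
... (3 more months)
Total: 174 days

174


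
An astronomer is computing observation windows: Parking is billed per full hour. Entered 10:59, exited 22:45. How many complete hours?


Start: 10:59
End: 22:45
Hour difference: 22 - 10 = 12 hours
Minute difference: 45 - 59 = -14 minutes
Total minutes: 706
Complete hours: 706 / 60 = 11 (remainder 46)

11


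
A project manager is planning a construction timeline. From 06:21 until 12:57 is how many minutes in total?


Start time: 06:21 = 381 minutes from midnight
End time: 12:57 = 777 minutes from midnight
Difference: 777 - 381 = 396 minutes
That is 6 hours and 36 minutes

396


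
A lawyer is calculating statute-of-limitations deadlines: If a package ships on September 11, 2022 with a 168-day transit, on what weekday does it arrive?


Start: 2022-09-11 (Sunday)
Step 1 - find target date: add 168 days
  2022-09-11 + 168 days = 2023-02-26
Step 2 - day of week:
  168 mod 7 = 0
  Sunday + 0 days -> Sunday
Result: Sunday (2023-02-26)

Sunday


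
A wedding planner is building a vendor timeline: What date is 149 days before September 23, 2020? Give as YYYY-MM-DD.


Start: 2020-09-23
Subtracting 149 days
Days already passed in September: 23
After going back through September: 126 more days to subtract
August 2020: 31 days, 95 remaining
July 2020: 31 days, 64 remaining
June 2020: 30 days, 34 remaining
May 2020: 31 days, 3 remaining
Result: 2020-04-27

2020-04-27


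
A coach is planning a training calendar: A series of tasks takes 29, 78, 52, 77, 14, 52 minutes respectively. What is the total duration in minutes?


Durations: 29, 78, 52, 77, 14, 52
Running sum: 29
+ 78 = 107
+ 52 = 159
+ 77 = 236
+ 14 = 250
+ 52 = 302
Total duration: 302 minutes
That is 5 hours and 2 minutes

302


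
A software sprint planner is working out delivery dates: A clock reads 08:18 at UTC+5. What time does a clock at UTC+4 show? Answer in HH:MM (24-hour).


Local time: 08:18 at UTC+5 (offset 5h)
Target zone: UTC+4 (offset 4h)
Difference: 4 - (5) = -1 hours
Calculation: 8 + (-1) = 7
Result: 07:18

07:18


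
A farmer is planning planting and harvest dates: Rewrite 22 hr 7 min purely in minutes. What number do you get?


Hours: 22
Extra minutes: 7
Minutes per hour: 60
Hours to minutes: 22 x 60 = 1320
Total: 1320 + 7 = 1327

1327


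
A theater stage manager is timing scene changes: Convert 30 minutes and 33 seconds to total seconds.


Minutes: 30
Extra seconds: 33
Seconds per minute: 60
Minutes to seconds: 30 x 60 = 1800
Total: 1800 + 33 = 1833

1833


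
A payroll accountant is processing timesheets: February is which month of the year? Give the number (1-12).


Calendar month order:
1. January
2. February <--
3. March
February is month number 2

2


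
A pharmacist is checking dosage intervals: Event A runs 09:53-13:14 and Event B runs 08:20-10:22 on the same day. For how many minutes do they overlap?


Interval A: [593, 794] minutes from midnight
Interval B: [500, 622] minutes from midnight
Overlap start = max(593, 500) = 593
Overlap end = min(794, 622) = 622
Overlap = 622 - 593 = 29 minutes

29


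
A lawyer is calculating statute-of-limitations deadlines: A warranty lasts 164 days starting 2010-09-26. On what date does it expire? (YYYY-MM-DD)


Start: 2010-09-26
Adding 164 days
Days remaining in September: 4
After September: 160 days still to add
October 2010: 31 days, 129 remaining
November 2010: 30 days, 99 remaining
December 2010: 31 days, 68 remaining
January 2011: 31 days, 37 remaining
Result: 2011-03-09

2011-03-09


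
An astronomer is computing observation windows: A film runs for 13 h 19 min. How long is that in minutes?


Hours: 13
Minutes: 19
Convert hours to minutes: 13 x 60 = 780
Add remaining minutes: 780 + 19 = 799

799


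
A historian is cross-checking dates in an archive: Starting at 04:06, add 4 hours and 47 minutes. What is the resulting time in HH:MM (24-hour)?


Start time: 04:06
Adding: 4 hours 47 minutes
Minutes: 6 + 47 = 53
Hours: 4 + 4 + 0 = 8
Result: 08:53

08:53


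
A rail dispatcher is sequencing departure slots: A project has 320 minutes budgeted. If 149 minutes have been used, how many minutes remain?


Total budget: 320 minutes
Time used: 149 minutes
Remaining: 320 - 149 = 171 minutes
Percent used: 46.6%
Percent remaining: 53.4%

171


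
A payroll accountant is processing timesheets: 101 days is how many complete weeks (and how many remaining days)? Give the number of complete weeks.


Total days: 101
Days per week: 7
Division: 101 / 7 = 14 remainder 3
Complete weeks: 14
Remaining days: 3

14


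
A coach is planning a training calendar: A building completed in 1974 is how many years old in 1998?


Birth year: 1974
Current year: 1998
Age = current year - birth year
Age = 1998 - 1974 = 24

24


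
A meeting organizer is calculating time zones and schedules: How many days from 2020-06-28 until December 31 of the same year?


Start: June 28, 2020
End: December 31, 2020
Days left in June: 2
July: 31
August: 31
September: 30
October: 31
... plus remaining months
Sum of remaining months: 184
Total: 2 + 184 = 186

186


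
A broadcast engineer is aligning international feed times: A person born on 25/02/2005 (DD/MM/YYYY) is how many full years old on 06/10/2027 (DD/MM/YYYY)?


Birth: 2005-02-25
Reference: 2027-10-06
Year difference: 2027 - 2005 = 22
Has birthday (02-25) occurred by 10-06? Yes
Age in full years: 22

22


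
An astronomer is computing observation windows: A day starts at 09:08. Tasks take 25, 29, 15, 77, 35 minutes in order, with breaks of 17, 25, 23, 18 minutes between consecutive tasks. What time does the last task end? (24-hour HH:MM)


Start: 09:08 = 548 min from midnight
  after task 1 (25 min): 09:33
  after break (17 min): 09:50
  after task 2 (29 min): 10:19
  after break (25 min): 10:44
  after task 3 (15 min): 10:59
  after break (23 min): 11:22
  after task 4 (77 min): 12:39
  after break (18 min): 12:57
  after task 5 (35 min): 13:32
Total elapsed: 264 minutes
End time: 13:32

13:32


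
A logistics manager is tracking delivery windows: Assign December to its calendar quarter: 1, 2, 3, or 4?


Month: December (month 12)
Q1: January-March (months 1-3)
Q2: April-June (months 4-6)
Q3: July-September (months 7-9)
Q4: October-December (months 10-12)
Month 12 falls in Q4

4


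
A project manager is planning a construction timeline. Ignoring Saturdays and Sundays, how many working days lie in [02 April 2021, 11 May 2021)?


Start: 2021-04-02 (Friday)
End (exclusive): 2021-05-11 (Tuesday)
Total calendar days: 39
Full weeks: 39 // 7 = 5 -> 25 weekdays
Remaining 4 days starting on Friday:
  Fri(w), Sat(-), Sun(-), Mon(w) -> 2 weekdays
Total business days: 25 + 2 = 27

27


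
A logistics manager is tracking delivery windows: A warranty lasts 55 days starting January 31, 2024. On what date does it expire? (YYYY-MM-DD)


Start: 2024-01-31
Adding 55 days
Days remaining in January: 0
After January: 55 days still to add
February 2024: 29 days, 26 remaining
March 2024 has 31 days, need 26
Result: 2024-03-26

2024-03-26


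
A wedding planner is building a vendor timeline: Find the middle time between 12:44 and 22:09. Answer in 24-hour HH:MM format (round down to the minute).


Start time: 12:44 = 764 minutes from midnight
End time: 22:09 = 1329 minutes from midnight
Sum: 764 + 1329 = 2093
Midpoint: 2093 / 2 = 1046 minutes
Convert: 1046 / 60 = 17 hours, 26 minutes
Result: 17:26

17:26


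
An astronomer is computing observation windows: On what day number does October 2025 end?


Month: October
Year: 2025
October is a 31-day month
Total: 31 days

31


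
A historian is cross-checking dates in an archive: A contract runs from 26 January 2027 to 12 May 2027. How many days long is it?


Start date: 2027-01-26
End date: 2027-05-12
Jan 2027: +6 days
Feb 2027: +28 days
Mar 2027: +31 days
Apr 2027: +30 days
May 2027: +11 days
Total: 106 days

106


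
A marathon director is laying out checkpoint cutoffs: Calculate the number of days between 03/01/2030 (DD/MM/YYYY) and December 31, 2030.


Start: January 03, 2030
End: December 31, 2030
Days left in January: 28
February: 28
March: 31
April: 30
May: 31
... plus remaining months
Sum of remaining months: 334
Total: 28 + 334 = 362

362


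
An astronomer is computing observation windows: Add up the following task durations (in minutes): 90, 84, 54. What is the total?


Durations: 90, 84, 54
Running sum: 90
+ 84 = 174
+ 54 = 228
Total duration: 228 minutes
That is 3 hours and 48 minutes

228


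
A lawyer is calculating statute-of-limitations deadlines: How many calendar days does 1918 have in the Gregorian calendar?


Year: 1918
Check leap year rules:
Divisible by 4? No
1918 is not a leap year
Days: 365

365


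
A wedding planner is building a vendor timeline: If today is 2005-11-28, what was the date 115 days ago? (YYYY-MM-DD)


Start: 2005-11-28
Subtracting 115 days
Days already passed in November: 28
After going back through November: 87 more days to subtract
October 2005: 31 days, 56 remaining
September 2005: 30 days, 26 remaining
August 2005 has 31 days, need 26
Result: 2005-08-05

2005-08-05


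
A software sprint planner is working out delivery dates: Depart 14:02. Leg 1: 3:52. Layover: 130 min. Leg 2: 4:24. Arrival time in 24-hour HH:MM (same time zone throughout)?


Depart: 14:02
Leg 1: +232 min -> 17:54
Layover: +130 min -> 20:04
Leg 2: +264 min -> 00:28
Total travel: 626 minutes = 10h 26m
Arrival: 00:28

00:28


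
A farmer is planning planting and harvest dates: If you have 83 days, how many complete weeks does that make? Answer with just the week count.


Total days: 83
Days per week: 7
Division: 83 / 7 = 11 remainder 6
Complete weeks: 11
Remaining days: 6

11


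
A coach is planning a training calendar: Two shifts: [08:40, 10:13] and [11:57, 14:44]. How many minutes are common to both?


Interval A: [520, 613] minutes from midnight
Interval B: [717, 884] minutes from midnight
Overlap start = max(520, 717) = 717
Overlap end = min(613, 884) = 613
End <= start, so the intervals do not overlap: 0 minutes

0


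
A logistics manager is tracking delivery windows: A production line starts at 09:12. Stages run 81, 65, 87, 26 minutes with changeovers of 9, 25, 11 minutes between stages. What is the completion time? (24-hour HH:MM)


Start: 09:12 = 552 min from midnight
  after task 1 (81 min): 10:33
  after break (9 min): 10:42
  after task 2 (65 min): 11:47
  after break (25 min): 12:12
  after task 3 (87 min): 13:39
  after break (11 min): 13:50
  after task 4 (26 min): 14:16
Total elapsed: 304 minutes
End time: 14:16

14:16


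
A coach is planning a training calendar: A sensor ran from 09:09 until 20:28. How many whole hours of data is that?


Start: 09:09
End: 20:28
Hour difference: 20 - 9 = 11 hours
Minute difference: 28 - 9 = 19 minutes
Total minutes: 679
Complete hours: 679 / 60 = 11 (remainder 19)

11


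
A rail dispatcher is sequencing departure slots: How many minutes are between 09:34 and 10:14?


Start time: 09:34 = 574 minutes from midnight
End time: 10:14 = 614 minutes from midnight
Difference: 614 - 574 = 40 minutes
That is 0 hours and 40 minutes

40


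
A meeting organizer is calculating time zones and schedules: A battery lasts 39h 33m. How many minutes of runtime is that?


Hours: 39
Extra minutes: 33
Minutes per hour: 60
Hours to minutes: 39 x 60 = 2340
Total: 2340 + 33 = 2373

2373


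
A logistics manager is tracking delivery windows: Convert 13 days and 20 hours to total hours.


Days: 13
Extra hours: 20
Hours per day: 24
Days to hours: 13 x 24 = 312
Total: 312 + 20 = 332

332


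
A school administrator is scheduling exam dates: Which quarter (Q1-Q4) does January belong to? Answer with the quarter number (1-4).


Month: January (month 1)
Q1: January-March (months 1-3)
Q2: April-June (months 4-6)
Q3: July-September (months 7-9)
Q4: October-December (months 10-12)
Month 1 falls in Q1

1


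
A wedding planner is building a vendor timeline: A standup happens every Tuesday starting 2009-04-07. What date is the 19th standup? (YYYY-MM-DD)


First occurrence: 2009-04-07 (occurrence 1)
Each occurrence is 7 days after the previous.
Occurrence 19 is 18 weeks after the first.
18 weeks = 126 days
2009-04-07 + 126 days = 2009-08-11

2009-08-11


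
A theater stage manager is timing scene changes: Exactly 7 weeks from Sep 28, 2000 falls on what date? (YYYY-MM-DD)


Start: 2000-09-28
Weeks to add: 7
Convert to days: 7 x 7 = 49 days
Add 49 days to 2000-09-28
Result: 2000-11-16

2000-11-16


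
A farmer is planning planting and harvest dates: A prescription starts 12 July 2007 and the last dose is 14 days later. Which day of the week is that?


Start: 2007-07-12 (Thursday)
Step 1 - find target date: add 14 days
  2007-07-12 + 14 days = 2007-07-26
Step 2 - day of week:
  14 mod 7 = 0
  Thursday + 0 days -> Thursday
Result: Thursday (2007-07-26)

Thursday


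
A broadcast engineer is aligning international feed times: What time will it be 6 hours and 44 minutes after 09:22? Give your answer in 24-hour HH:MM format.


Start time: 09:22
Adding: 6 hours 44 minutes
Minutes: 22 + 44 = 66
Minute overflow: 66 >= 60, so carry 1 hour, minutes = 6
Hours: 9 + 6 + 1 = 16
Result: 16:06

16:06


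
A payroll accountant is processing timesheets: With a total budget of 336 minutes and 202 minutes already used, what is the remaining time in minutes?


Total budget: 336 minutes
Time used: 202 minutes
Remaining: 336 - 202 = 134 minutes
Percent used: 60.1%
Percent remaining: 39.9%

134


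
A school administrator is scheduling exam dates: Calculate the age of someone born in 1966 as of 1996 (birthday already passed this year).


Birth year: 1966
Current year: 1996
Age = current year - birth year
Age = 1996 - 1966 = 30

30


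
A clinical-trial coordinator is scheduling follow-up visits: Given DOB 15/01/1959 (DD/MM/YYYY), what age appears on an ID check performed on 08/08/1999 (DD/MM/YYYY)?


Birth: 1959-01-15
Reference: 1999-08-08
Year difference: 1999 - 1959 = 40
Has birthday (01-15) occurred by 08-08? Yes
Age in full years: 40

40


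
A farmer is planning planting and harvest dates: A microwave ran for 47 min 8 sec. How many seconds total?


Minutes: 47
Extra seconds: 8
Seconds per minute: 60
Minutes to seconds: 47 x 60 = 2820
Total: 2820 + 8 = 2828

2828


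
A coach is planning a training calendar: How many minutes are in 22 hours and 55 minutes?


Hours: 22
Minutes: 55
Convert hours to minutes: 22 x 60 = 1320
Add remaining minutes: 1320 + 55 = 1375

1375


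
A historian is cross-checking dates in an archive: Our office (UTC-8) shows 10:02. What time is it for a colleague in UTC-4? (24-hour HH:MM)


Local time: 10:02 at UTC-8 (offset -8h)
Target zone: UTC-4 (offset -4h)
Difference: -4 - (-8) = 4 hours
Calculation: 10 + (4) = 14
Result: 14:02

14:02


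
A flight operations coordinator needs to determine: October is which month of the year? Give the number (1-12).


Calendar month order:
9. September
10. October <--
11. November
October is month number 10

10


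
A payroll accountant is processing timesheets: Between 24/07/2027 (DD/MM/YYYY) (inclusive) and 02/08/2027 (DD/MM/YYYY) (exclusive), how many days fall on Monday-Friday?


Start: 2027-07-24 (Saturday)
End (exclusive): 2027-08-02 (Monday)
Total calendar days: 9
Full weeks: 9 // 7 = 1 -> 5 weekdays
Remaining 2 days starting on Saturday:
  Sat(-), Sun(-) -> 0 weekdays
Total business days: 5 + 0 = 5

5


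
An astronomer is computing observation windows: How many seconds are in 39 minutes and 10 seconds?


Minutes: 39
Seconds: 10
Convert minutes to seconds: 39 x 60 = 2340
Add remaining seconds: 2340 + 10 = 2350

2350


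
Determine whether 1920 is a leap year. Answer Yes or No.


Year: 1920
Divisible by 4? 1920 / 4 = 480.0 -> Yes
Divisible by 100? 1920 / 100 = 19.2 -> No
Divisible by 4 but not 100, so it IS a leap year

Yes


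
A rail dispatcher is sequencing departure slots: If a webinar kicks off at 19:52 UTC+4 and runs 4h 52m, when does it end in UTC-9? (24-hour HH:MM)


Start: 19:52 in UTC+4
Step 1 - add duration:
  minutes: 52 + 52 = 104 (carry 1h)
  hours: 19 + 4 + 1 = 24
  end in UTC+4: 00:44
Step 2 - convert UTC+4 -> UTC-9:
  offset difference: -9 - (4) = -13 hours
  0 + (-13) = -13 -> mod 24 = 11
Result: 11:44 in UTC-9

11:44


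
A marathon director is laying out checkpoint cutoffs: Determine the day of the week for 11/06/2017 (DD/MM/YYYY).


Date: 2017-06-11
January 1, 2017 is a Sunday
Day of year: 162
Offset from Jan 1: 161 days
161 mod 7 = 0
Result: Sunday

Sunday


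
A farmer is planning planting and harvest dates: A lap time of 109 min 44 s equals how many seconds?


Minutes: 109
Seconds: 44
Convert minutes to seconds: 109 x 60 = 6540
Add remaining seconds: 6540 + 44 = 6584

6584


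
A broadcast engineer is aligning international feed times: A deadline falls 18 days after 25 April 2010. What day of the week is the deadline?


Start: 2010-04-25 (Sunday)
Step 1 - find target date: add 18 days
  2010-04-25 + 18 days = 2010-05-13
Step 2 - day of week:
  18 mod 7 = 4
  Sunday + 4 days -> Thursday
Result: Thursday (2010-05-13)

Thursday


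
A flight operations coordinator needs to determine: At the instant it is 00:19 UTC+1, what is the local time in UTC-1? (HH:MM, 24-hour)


Local time: 00:19 at UTC+1 (offset 1h)
Target zone: UTC-1 (offset -1h)
Difference: -1 - (1) = -2 hours
Calculation: 0 + (-2) = -2
Wraparound: (-2) mod 24 = 22
Result: 22:19

22:19


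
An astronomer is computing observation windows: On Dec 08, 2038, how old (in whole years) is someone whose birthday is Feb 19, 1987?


Birth: 1987-02-19
Reference: 2038-12-08
Year difference: 2038 - 1987 = 51
Has birthday (02-19) occurred by 12-08? Yes
Age in full years: 51

51


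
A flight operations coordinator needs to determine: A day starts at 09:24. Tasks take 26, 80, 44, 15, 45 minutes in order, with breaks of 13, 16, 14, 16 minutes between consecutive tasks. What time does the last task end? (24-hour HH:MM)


Start: 09:24 = 564 min from midnight
  after task 1 (26 min): 09:50
  after break (13 min): 10:03
  after task 2 (80 min): 11:23
  after break (16 min): 11:39
  after task 3 (44 min): 12:23
  after break (14 min): 12:37
  after task 4 (15 min): 12:52
  after break (16 min): 13:08
  after task 5 (45 min): 13:53
Total elapsed: 269 minutes
End time: 13:53

13:53


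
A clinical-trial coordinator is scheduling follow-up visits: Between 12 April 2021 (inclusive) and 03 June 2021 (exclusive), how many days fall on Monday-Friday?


Start: 2021-04-12 (Monday)
End (exclusive): 2021-06-03 (Thursday)
Total calendar days: 52
Full weeks: 52 // 7 = 7 -> 35 weekdays
Remaining 3 days starting on Monday:
  Mon(w), Tue(w), Wed(w) -> 3 weekdays
Total business days: 35 + 3 = 38

38


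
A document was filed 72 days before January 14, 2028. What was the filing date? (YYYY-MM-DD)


Start: 2028-01-14
Subtracting 72 days
Days already passed in January: 14
After going back through January: 58 more days to subtract
December 2027: 31 days, 27 remaining
November 2027 has 30 days, need 27
Result: 2027-11-03

2027-11-03


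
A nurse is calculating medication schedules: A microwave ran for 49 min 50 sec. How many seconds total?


Minutes: 49
Extra seconds: 50
Seconds per minute: 60
Minutes to seconds: 49 x 60 = 2940
Total: 2940 + 50 = 2990

2990


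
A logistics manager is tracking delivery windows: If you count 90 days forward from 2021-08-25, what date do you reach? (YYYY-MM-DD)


Start: 2021-08-25
Adding 90 days
Days remaining in August: 6
After August: 84 days still to add
September 2021: 30 days, 54 remaining
October 2021: 31 days, 23 remaining
November 2021 has 30 days, need 23
Result: 2021-11-23

2021-11-23


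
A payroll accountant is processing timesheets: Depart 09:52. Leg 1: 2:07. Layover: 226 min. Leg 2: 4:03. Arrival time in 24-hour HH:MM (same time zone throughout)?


Depart: 09:52
Leg 1: +127 min -> 11:59
Layover: +226 min -> 15:45
Leg 2: +243 min -> 19:48
Total travel: 596 minutes = 9h 56m
Arrival: 19:48

19:48


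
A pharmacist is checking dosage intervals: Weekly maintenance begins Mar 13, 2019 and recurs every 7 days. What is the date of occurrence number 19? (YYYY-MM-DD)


First occurrence: 2019-03-13 (occurrence 1)
Each occurrence is 7 days after the previous.
Occurrence 19 is 18 weeks after the first.
18 weeks = 126 days
2019-03-13 + 126 days = 2019-07-17

2019-07-17


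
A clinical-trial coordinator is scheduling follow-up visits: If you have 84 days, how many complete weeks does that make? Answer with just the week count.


Total days: 84
Days per week: 7
Division: 84 / 7 = 12 remainder 0
Complete weeks: 12
Remaining days: 0

12


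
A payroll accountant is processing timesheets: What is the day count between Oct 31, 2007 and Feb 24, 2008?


Start date: 2007-10-31
End date: 2008-02-24
Oct 2007: +1 days
Nov 2007: +30 days
Dec 2007: +31 days
Jan 2008: +31 days
Feb 2008: +23 days
Total: 116 days

116


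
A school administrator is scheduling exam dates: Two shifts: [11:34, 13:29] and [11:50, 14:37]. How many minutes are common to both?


Interval A: [694, 809] minutes from midnight
Interval B: [710, 877] minutes from midnight
Overlap start = max(694, 710) = 710
Overlap end = min(809, 877) = 809
Overlap = 809 - 710 = 99 minutes

99


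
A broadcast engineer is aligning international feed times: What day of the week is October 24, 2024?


Date: 2024-10-24
January 1, 2024 is a Monday
Day of year: 298
Offset from Jan 1: 297 days
297 mod 7 = 3
Result: Thursday

Thursday


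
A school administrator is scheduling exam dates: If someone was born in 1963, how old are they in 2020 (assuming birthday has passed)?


Birth year: 1963
Current year: 2020
Age = current year - birth year
Age = 2020 - 1963 = 57

57


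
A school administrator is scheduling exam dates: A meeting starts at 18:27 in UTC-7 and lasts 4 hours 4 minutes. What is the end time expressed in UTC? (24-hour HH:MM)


Start: 18:27 in UTC-7
Step 1 - add duration:
  minutes: 27 + 4 = 31
  hours: 18 + 4 + 0 = 22
  end in UTC-7: 22:31
Step 2 - convert UTC-7 -> UTC:
  offset difference: 0 - (-7) = 7 hours
  22 + (7) = 29 -> mod 24 = 5
Result: 05:31 in UTC

05:31


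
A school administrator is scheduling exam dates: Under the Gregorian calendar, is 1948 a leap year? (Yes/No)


Year: 1948
Divisible by 4? 1948 / 4 = 487.0 -> Yes
Divisible by 100? 1948 / 100 = 19.48 -> No
Divisible by 4 but not 100, so it IS a leap year

Yes


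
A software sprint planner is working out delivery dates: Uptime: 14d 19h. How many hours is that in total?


Days: 14
Extra hours: 19
Hours per day: 24
Days to hours: 14 x 24 = 336
Total: 336 + 19 = 355

355


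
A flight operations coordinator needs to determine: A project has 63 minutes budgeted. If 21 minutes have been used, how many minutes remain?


Total budget: 63 minutes
Time used: 21 minutes
Remaining: 63 - 21 = 42 minutes
Percent used: 33.3%
Percent remaining: 66.7%

42


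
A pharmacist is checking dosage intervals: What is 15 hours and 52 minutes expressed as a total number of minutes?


Hours: 15
Minutes: 52
Convert hours to minutes: 15 x 60 = 900
Add remaining minutes: 900 + 52 = 952

952


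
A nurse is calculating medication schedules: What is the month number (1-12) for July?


Calendar month order:
6. June
7. July <--
8. August
July is month number 7

7


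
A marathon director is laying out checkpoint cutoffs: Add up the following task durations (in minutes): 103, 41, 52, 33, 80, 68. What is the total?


Durations: 103, 41, 52, 33, 80, 68
Running sum: 103
+ 41 = 144
+ 52 = 196
+ 33 = 229
+ 80 = 309
+ 68 = 377
Total duration: 377 minutes
That is 6 hours and 17 minutes

377


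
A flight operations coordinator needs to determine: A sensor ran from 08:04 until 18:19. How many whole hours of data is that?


Start: 08:04
End: 18:19
Hour difference: 18 - 8 = 10 hours
Minute difference: 19 - 4 = 15 minutes
Total minutes: 615
Complete hours: 615 / 60 = 10 (remainder 15)

10


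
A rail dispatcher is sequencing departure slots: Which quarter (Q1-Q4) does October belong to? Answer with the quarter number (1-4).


Month: October (month 10)
Q1: January-March (months 1-3)
Q2: April-June (months 4-6)
Q3: July-September (months 7-9)
Q4: October-December (months 10-12)
Month 10 falls in Q4

4


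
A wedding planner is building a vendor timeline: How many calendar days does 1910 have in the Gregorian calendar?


Year: 1910
Check leap year rules:
Divisible by 4? No
1910 is not a leap year
Days: 365

365


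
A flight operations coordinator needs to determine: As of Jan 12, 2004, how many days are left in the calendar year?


Start: January 12, 2004
End: December 31, 2004
Days left in January: 19
February: 29
March: 31
April: 30
May: 31
... plus remaining months
Sum of remaining months: 335
Total: 19 + 335 = 354

354


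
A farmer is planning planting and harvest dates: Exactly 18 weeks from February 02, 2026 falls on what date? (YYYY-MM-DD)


Start: 2026-02-02
Weeks to add: 18
Convert to days: 18 x 7 = 126 days
Add 126 days to 2026-02-02
Result: 2026-06-08

2026-06-08


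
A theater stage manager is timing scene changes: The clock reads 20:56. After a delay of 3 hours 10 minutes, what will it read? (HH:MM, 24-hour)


Start time: 20:56
Adding: 3 hours 10 minutes
Minutes: 56 + 10 = 66
Minute overflow: 66 >= 60, so carry 1 hour, minutes = 6
Hours: 20 + 3 + 1 = 24
Hour wraparound: 24 mod 24 = 0
Result: 00:06

00:06


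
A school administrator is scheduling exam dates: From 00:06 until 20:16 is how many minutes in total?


Start time: 00:06 = 6 minutes from midnight
End time: 20:16 = 1216 minutes from midnight
Difference: 1216 - 6 = 1210 minutes
That is 20 hours and 10 minutes

1210
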